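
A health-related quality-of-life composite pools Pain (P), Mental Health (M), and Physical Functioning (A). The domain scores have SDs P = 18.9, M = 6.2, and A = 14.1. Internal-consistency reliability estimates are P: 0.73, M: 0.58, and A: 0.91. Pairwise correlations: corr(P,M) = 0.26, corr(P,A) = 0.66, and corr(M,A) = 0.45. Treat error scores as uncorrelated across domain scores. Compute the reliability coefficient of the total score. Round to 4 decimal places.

0.8798

Var(P+M+A) = 18.9² + 6.2² + 14.1² + 2·[18.9·6.2·0.26 + 18.9·14.1·0.66 + 6.2·14.1·0.45] = 594.46 + 491.378 = 1085.84.
Under uncorrelated errors the observed covariances equal the true-score covariances, so only the own-variance terms attenuate.
True-score variance = [18.9²·0.73 + 6.2²·0.58 + 14.1²·0.91] + 491.378 = 463.976 + 491.378 = 955.354.
Reliability = 955.354 / 1085.84 = 0.8798.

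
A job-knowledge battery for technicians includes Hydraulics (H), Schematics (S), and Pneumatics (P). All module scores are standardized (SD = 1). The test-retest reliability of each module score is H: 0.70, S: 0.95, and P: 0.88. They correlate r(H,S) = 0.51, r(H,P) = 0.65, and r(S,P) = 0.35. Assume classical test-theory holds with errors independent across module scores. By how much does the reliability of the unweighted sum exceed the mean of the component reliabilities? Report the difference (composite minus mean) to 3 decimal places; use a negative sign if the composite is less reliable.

0.079

Var(sum) = 3 + 3.02 = 6.02; true-score variance = 2.53 + 3.02 = 5.55; composite reliability = 0.9219.
Mean component reliability = 0.8433.
Difference = 0.9219 − 0.8433 = 0.079.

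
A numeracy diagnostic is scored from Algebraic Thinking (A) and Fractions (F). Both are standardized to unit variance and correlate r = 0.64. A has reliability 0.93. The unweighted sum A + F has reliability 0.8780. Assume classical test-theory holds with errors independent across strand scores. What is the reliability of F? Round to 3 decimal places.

Var(A+F) = 2 + 2·0.64 = 3.280.
True-score variance = ρ_A + ρ_F + 2·0.64, so 0.8780 = (0.93 + ρ_F + 1.28) / 3.280.
ρ_F = 0.8780·3.280 − 0.93 − 1.28 = 0.670.

0.670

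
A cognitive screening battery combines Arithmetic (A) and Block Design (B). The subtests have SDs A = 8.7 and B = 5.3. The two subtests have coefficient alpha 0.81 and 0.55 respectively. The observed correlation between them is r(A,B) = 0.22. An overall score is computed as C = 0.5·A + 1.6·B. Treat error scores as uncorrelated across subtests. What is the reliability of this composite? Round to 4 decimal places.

0.6642

Var(C) = 0.5²·8.7² + 1.6²·5.3² + 2·[0.8·8.7·5.3·0.22] = 90.8329 + 16.2307 = 107.064.
With uncorrelated errors the cross-covariances are all true-score covariance, so they carry over unchanged; only the diagonal terms shrink to ρᵢσᵢ².
True-score variance = [0.5²·8.7²·0.81 + 1.6²·5.3²·0.55] + 16.2307 = 54.8779 + 16.2307 = 71.1087.
Reliability = 71.1087 / 107.064 = 0.6642.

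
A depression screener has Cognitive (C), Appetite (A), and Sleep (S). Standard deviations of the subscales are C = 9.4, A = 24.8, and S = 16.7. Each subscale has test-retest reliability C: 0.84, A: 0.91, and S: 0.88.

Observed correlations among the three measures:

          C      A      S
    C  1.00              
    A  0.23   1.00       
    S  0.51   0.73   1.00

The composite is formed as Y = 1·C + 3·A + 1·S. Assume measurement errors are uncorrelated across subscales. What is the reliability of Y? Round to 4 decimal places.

Var(Y) = 9.4² + 3²·24.8² + 16.7² + 2·[3·9.4·24.8·0.23 + 9.4·16.7·0.51 + 3·24.8·16.7·0.73] = 5902.61 + 2295.85 = 8198.46.
Under uncorrelated errors the observed covariances equal the true-score covariances, so only the own-variance terms attenuate.
True-score variance = [9.4²·0.84 + 3²·24.8²·0.91 + 16.7²·0.88] + 2295.85 = 5356.82 + 2295.85 = 7652.67.
Reliability = 7652.67 / 8198.46 = 0.9334.

0.9334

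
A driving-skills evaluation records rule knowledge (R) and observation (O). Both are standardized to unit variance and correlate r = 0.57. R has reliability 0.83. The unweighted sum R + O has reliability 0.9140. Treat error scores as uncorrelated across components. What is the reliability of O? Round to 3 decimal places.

Var(R+O) = 2 + 2·0.57 = 3.140.
True-score variance = ρ_R + ρ_O + 2·0.57, so 0.9140 = (0.83 + ρ_O + 1.14) / 3.140.
ρ_O = 0.9140·3.140 − 0.83 − 1.14 = 0.900.

0.900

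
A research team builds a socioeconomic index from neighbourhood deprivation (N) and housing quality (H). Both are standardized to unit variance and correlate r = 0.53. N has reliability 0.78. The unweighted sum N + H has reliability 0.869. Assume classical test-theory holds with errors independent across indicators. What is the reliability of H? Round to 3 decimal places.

Var(N+H) = 2 + 2·0.53 = 3.060.
True-score variance = ρ_N + ρ_H + 2·0.53, so 0.869 = (0.78 + ρ_H + 1.06) / 3.060.
ρ_H = 0.869·3.060 − 0.78 − 1.06 = 0.819.

0.819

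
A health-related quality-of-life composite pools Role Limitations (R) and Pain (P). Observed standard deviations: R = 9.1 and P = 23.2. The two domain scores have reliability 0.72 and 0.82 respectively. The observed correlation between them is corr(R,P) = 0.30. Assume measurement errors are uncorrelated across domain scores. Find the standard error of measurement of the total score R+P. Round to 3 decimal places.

10.958

Var(total) = 621.05 + 126.672 = 747.722.
True-score variance = 500.98 + 126.672 = 627.652, so reliability = 0.8394.
Error variance = 747.722 − 627.652 = 120.07; SEM = √120.07 = 10.958.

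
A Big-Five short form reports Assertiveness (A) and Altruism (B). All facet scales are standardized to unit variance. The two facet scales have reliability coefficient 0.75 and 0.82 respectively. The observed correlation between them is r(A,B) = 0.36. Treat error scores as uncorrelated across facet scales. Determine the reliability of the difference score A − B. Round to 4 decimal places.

Var(A−B) = 1 + 1 − 2·0.36 = 2 − 0.72 = 1.28.
Because errors are independent across components, Cov(Tᵢ,Tⱼ) = Cov(Xᵢ,Xⱼ); the off-diagonal part of the true-score variance is the same as above.
True-score variance = [0.75 + 0.82] − 0.72 = 1.57 − 0.72 = 0.85.
Reliability = 0.85 / 1.28 = 0.6641.

0.6641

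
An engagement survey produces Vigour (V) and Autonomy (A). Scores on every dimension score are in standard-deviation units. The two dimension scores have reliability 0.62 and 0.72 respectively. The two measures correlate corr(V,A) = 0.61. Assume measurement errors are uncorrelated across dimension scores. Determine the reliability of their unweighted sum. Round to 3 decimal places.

Var(V+A) = 2 + 2·[0.61] = 2 + 1.22 = 3.22.
Because errors are independent across components, Cov(Tᵢ,Tⱼ) = Cov(Xᵢ,Xⱼ); the off-diagonal part of the true-score variance is the same as above.
True-score variance = [0.62 + 0.72] + 1.22 = 1.34 + 1.22 = 2.56.
Reliability = 2.56 / 3.22 = 0.795.

0.795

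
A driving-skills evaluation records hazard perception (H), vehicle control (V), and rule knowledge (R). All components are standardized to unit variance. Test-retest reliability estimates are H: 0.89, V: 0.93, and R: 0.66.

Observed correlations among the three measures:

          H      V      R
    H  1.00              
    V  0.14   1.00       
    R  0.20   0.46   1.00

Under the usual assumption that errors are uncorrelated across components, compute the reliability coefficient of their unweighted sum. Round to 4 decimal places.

0.8870

Var(H+V+R) = 3 + 2·[0.14 + 0.20 + 0.46] = 3 + 1.6 = 4.6.
Because errors are independent across components, Cov(Tᵢ,Tⱼ) = Cov(Xᵢ,Xⱼ); the off-diagonal part of the true-score variance is the same as above.
True-score variance = [0.89 + 0.93 + 0.66] + 1.6 = 2.48 + 1.6 = 4.08.
Reliability = 4.08 / 4.6 = 0.8870.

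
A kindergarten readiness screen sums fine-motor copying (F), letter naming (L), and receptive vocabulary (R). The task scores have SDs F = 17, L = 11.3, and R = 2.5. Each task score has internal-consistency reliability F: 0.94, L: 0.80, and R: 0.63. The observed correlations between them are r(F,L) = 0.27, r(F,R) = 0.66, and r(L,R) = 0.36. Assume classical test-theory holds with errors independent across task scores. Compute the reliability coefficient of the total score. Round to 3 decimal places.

Var(F+L+R) = 17² + 11.3² + 2.5² + 2·[17·11.3·0.27 + 17·2.5·0.66 + 11.3·2.5·0.36] = 422.94 + 180.174 = 603.114.
Under uncorrelated errors the observed covariances equal the true-score covariances, so only the own-variance terms attenuate.
True-score variance = [17²·0.94 + 11.3²·0.80 + 2.5²·0.63] + 180.174 = 377.75 + 180.174 = 557.924.
Reliability = 557.924 / 603.114 = 0.925.

0.925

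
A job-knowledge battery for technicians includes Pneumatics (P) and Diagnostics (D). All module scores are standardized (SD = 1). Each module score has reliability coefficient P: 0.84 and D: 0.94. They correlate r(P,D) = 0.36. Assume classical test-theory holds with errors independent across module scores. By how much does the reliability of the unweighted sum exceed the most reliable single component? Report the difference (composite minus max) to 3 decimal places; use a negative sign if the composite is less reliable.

-0.021

Var(sum) = 2 + 0.72 = 2.72; true-score variance = 1.78 + 0.72 = 2.5; composite reliability = 0.9191.
Max component reliability = 0.9400.
Difference = 0.9191 − 0.9400 = -0.021.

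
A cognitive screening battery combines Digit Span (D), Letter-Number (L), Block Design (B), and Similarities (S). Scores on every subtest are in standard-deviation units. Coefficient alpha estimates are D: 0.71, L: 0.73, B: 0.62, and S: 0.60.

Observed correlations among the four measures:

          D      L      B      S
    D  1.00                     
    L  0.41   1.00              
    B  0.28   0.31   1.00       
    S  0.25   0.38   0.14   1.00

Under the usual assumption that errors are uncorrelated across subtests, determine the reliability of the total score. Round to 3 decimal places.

Var(D+L+B+S) = 4 + 2·[0.41 + 0.28 + 0.25 + 0.31 + 0.38 + 0.14] = 4 + 3.54 = 7.54.
Under uncorrelated errors the observed covariances equal the true-score covariances, so only the own-variance terms attenuate.
True-score variance = [0.71 + 0.73 + 0.62 + 0.60] + 3.54 = 2.66 + 3.54 = 6.2.
Reliability = 6.2 / 7.54 = 0.822.

0.822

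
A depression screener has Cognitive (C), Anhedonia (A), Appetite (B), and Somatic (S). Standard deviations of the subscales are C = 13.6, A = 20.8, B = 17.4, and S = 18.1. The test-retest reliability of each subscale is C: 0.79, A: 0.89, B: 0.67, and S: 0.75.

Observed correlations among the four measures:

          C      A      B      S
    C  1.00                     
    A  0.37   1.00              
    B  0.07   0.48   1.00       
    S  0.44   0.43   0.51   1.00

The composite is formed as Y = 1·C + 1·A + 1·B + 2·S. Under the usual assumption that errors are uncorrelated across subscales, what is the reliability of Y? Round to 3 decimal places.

0.887

Var(Y) = 13.6² + 20.8² + 17.4² + 2²·18.1² + 2·[13.6·20.8·0.37 + 13.6·17.4·0.07 + 2·13.6·18.1·0.44 + 20.8·17.4·0.48 + 2·20.8·18.1·0.43 + 2·17.4·18.1·0.51] = 2230.8 + 2313.17 = 4543.97.
With uncorrelated errors the cross-covariances are all true-score covariance, so they carry over unchanged; only the diagonal terms shrink to ρᵢσᵢ².
True-score variance = [13.6²·0.79 + 20.8²·0.89 + 17.4²·0.67 + 2²·18.1²·0.75] + 2313.17 = 1716.85 + 2313.17 = 4030.02.
Reliability = 4030.02 / 4543.97 = 0.887.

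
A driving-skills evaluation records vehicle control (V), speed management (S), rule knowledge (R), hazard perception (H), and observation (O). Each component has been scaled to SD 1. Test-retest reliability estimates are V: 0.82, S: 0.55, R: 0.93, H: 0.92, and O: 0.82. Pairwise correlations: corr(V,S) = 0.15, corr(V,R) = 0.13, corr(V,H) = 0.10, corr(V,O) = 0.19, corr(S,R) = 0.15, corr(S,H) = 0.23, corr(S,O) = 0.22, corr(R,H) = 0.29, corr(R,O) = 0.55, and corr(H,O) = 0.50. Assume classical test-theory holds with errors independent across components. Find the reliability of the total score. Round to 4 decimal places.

Var(V+S+R+H+O) = 5 + 2·[0.15 + 0.13 + 0.10 + 0.19 + 0.15 + 0.23 + 0.22 + 0.29 + 0.55 + 0.50] = 5 + 5.02 = 10.02.
Because errors are independent across components, Cov(Tᵢ,Tⱼ) = Cov(Xᵢ,Xⱼ); the off-diagonal part of the true-score variance is the same as above.
True-score variance = [0.82 + 0.55 + 0.93 + 0.92 + 0.82] + 5.02 = 4.04 + 5.02 = 9.06.
Reliability = 9.06 / 10.02 = 0.9042.

0.9042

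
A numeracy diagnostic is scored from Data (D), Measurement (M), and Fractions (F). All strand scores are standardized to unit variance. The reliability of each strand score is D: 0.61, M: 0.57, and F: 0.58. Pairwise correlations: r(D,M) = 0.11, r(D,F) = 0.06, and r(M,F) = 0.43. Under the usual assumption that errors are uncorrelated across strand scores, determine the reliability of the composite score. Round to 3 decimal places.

Var(D+M+F) = 3 + 2·[0.11 + 0.06 + 0.43] = 3 + 1.2 = 4.2.
Under uncorrelated errors the observed covariances equal the true-score covariances, so only the own-variance terms attenuate.
True-score variance = [0.61 + 0.57 + 0.58] + 1.2 = 1.76 + 1.2 = 2.96.
Reliability = 2.96 / 4.2 = 0.705.

0.705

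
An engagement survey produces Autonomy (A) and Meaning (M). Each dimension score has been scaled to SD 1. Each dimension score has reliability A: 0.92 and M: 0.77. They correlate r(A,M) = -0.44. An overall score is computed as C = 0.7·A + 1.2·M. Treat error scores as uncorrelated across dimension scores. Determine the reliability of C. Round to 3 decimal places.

Var(C) = 0.7² + 1.2² + 2·[0.84·(-0.44)] = 1.93 − 0.7392 = 1.1908.
Under uncorrelated errors the observed covariances equal the true-score covariances, so only the own-variance terms attenuate.
True-score variance = [0.7²·0.92 + 1.2²·0.77] − 0.7392 = 1.5596 − 0.7392 = 0.8204.
Reliability = 0.8204 / 1.1908 = 0.689.

0.689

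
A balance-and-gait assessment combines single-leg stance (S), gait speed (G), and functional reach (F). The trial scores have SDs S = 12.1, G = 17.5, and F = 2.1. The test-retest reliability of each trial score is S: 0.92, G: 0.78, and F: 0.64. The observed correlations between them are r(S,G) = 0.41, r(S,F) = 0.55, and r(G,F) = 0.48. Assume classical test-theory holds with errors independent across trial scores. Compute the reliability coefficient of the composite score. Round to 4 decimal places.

Var(S+G+F) = 12.1² + 17.5² + 2.1² + 2·[12.1·17.5·0.41 + 12.1·2.1·0.55 + 17.5·2.1·0.48] = 457.07 + 236.866 = 693.936.
Under uncorrelated errors the observed covariances equal the true-score covariances, so only the own-variance terms attenuate.
True-score variance = [12.1²·0.92 + 17.5²·0.78 + 2.1²·0.64] + 236.866 = 376.395 + 236.866 = 613.261.
Reliability = 613.261 / 693.936 = 0.8837.

0.8837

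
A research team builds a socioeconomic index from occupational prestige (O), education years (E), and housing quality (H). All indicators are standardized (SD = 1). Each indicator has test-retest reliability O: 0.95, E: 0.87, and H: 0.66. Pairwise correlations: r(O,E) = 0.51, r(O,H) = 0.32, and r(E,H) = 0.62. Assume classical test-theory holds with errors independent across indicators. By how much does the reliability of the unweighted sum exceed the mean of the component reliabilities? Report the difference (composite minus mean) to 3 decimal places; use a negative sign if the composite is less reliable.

Var(sum) = 3 + 2.9 = 5.9; true-score variance = 2.48 + 2.9 = 5.38; composite reliability = 0.9119.
Mean component reliability = 0.8267.
Difference = 0.9119 − 0.8267 = 0.085.

0.085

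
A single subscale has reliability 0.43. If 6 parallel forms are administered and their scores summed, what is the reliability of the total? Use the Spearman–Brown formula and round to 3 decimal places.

ρ_k = kρ / (1 + (k−1)ρ) = 6·0.43 / (1 + 5·0.43) = 2.580 / 3.150 = 0.819.

0.819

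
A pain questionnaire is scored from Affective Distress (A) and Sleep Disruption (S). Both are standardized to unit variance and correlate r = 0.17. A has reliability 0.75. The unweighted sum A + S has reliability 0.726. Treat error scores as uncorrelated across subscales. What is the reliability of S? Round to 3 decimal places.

Var(A+S) = 2 + 2·0.17 = 2.340.
True-score variance = ρ_A + ρ_S + 2·0.17, so 0.726 = (0.75 + ρ_S + 0.34) / 2.340.
ρ_S = 0.726·2.340 − 0.75 − 0.34 = 0.609.

0.609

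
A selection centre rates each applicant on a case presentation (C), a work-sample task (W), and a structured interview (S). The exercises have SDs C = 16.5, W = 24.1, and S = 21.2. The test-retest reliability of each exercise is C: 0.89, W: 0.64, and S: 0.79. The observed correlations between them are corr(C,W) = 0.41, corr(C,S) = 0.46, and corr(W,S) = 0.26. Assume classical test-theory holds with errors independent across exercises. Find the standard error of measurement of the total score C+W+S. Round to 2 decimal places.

Var(total) = 1302.5 + 913.567 = 2216.07.
True-score variance = 969.079 + 913.567 = 1882.65, so reliability = 0.8495.
Error variance = 2216.07 − 1882.65 = 333.421; SEM = √333.421 = 18.26.

18.26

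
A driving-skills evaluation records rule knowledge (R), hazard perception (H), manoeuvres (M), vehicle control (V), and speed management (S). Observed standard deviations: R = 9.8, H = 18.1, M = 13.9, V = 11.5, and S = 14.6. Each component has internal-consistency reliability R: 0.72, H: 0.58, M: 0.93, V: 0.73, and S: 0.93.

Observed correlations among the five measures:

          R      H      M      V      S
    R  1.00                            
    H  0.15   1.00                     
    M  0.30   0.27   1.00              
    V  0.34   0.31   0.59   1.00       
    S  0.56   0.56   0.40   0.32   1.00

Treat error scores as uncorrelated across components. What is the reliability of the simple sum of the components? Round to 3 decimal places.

0.903

Var(R+H+M+V+S) = 9.8² + 18.1² + 13.9² + 11.5² + 14.6² + 2·[9.8·18.1·0.15 + 9.8·13.9·0.30 + 9.8·11.5·0.34 + 9.8·14.6·0.56 + 18.1·13.9·0.27 + 18.1·11.5·0.31 + 18.1·14.6·0.56 + 13.9·11.5·0.59 + 13.9·14.6·0.40 + 11.5·14.6·0.32] = 962.27 + 1391.15 = 2353.42.
With uncorrelated errors the cross-covariances are all true-score covariance, so they carry over unchanged; only the diagonal terms shrink to ρᵢσᵢ².
True-score variance = [9.8²·0.72 + 18.1²·0.58 + 13.9²·0.93 + 11.5²·0.73 + 14.6²·0.93] + 1391.15 = 733.629 + 1391.15 = 2124.77.
Reliability = 2124.77 / 2353.42 = 0.903.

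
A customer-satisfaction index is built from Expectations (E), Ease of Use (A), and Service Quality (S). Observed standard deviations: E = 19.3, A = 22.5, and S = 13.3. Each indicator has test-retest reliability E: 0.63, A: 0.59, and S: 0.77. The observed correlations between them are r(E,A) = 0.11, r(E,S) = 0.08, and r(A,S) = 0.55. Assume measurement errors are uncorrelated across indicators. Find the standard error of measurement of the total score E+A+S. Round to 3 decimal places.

19.649

Var(total) = 1055.63 + 465.78 = 1521.41.
True-score variance = 669.562 + 465.78 = 1135.34, so reliability = 0.7462.
Error variance = 1521.41 − 1135.34 = 386.069; SEM = √386.069 = 19.649.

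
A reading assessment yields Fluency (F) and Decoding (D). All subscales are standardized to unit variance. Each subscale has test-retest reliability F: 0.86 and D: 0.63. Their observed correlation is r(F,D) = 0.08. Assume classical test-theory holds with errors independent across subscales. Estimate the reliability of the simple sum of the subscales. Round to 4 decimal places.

0.7639

Var(F+D) = 2 + 2·[0.08] = 2 + 0.16 = 2.16.
Under uncorrelated errors the observed covariances equal the true-score covariances, so only the own-variance terms attenuate.
True-score variance = [0.86 + 0.63] + 0.16 = 1.49 + 0.16 = 1.65.
Reliability = 1.65 / 2.16 = 0.7639.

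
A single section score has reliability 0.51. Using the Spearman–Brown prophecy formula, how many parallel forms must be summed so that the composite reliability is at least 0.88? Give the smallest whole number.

k ≥ ρ*(1−ρ₁)/(ρ₁(1−ρ*)) = 0.88·0.49 / (0.51·0.12) = 7.046.
Smallest integer k = 8.

8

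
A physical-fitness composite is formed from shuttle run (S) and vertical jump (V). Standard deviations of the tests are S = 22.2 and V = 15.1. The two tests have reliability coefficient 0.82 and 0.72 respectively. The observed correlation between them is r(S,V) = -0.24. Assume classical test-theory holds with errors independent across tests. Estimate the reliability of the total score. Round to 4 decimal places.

0.7276

Var(S+V) = 22.2² + 15.1² + 2·[22.2·15.1·(-0.24)] = 720.85 − 160.906 = 559.944.
With uncorrelated errors the cross-covariances are all true-score covariance, so they carry over unchanged; only the diagonal terms shrink to ρᵢσᵢ².
True-score variance = [22.2²·0.82 + 15.1²·0.72] − 160.906 = 568.296 − 160.906 = 407.39.
Reliability = 407.39 / 559.944 = 0.7276.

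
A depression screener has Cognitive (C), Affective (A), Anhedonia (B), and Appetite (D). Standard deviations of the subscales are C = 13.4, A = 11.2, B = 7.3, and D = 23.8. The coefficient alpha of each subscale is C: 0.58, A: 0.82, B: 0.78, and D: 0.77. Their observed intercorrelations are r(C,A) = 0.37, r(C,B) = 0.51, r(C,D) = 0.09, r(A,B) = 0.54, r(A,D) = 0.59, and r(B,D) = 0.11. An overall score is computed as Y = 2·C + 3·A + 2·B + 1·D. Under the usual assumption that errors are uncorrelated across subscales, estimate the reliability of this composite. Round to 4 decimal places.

Var(Y) = 2²·13.4² + 3²·11.2² + 2²·7.3² + 23.8² + 2·[6·13.4·11.2·0.37 + 4·13.4·7.3·0.51 + 2·13.4·23.8·0.09 + 6·11.2·7.3·0.54 + 3·11.2·23.8·0.59 + 2·7.3·23.8·0.11] = 2626.8 + 2730.14 = 5356.94.
Under uncorrelated errors the observed covariances equal the true-score covariances, so only the own-variance terms attenuate.
True-score variance = [2²·13.4²·0.58 + 3²·11.2²·0.82 + 2²·7.3²·0.78 + 23.8²·0.77] + 2730.14 = 1944.75 + 2730.14 = 4674.89.
Reliability = 4674.89 / 5356.94 = 0.8727.

0.8727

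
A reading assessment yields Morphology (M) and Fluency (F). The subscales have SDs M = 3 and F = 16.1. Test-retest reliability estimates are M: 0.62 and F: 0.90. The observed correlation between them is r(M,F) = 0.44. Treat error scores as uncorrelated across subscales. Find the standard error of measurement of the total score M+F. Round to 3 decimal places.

Var(total) = 268.21 + 42.504 = 310.714.
True-score variance = 238.869 + 42.504 = 281.373, so reliability = 0.9056.
Error variance = 310.714 − 281.373 = 29.341; SEM = √29.341 = 5.417.

5.417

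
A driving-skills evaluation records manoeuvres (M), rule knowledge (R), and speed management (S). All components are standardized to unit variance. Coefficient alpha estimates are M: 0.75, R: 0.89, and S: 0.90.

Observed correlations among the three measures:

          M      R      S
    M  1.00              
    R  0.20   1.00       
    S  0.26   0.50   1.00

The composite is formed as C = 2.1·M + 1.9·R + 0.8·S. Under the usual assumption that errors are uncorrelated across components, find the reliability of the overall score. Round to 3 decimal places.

0.876

Var(C) = 2.1² + 1.9² + 0.8² + 2·[3.99·0.20 + 1.68·0.26 + 1.52·0.50] = 8.66 + 3.9896 = 12.6496.
Under uncorrelated errors the observed covariances equal the true-score covariances, so only the own-variance terms attenuate.
True-score variance = [2.1²·0.75 + 1.9²·0.89 + 0.8²·0.90] + 3.9896 = 7.0964 + 3.9896 = 11.086.
Reliability = 11.086 / 12.6496 = 0.876.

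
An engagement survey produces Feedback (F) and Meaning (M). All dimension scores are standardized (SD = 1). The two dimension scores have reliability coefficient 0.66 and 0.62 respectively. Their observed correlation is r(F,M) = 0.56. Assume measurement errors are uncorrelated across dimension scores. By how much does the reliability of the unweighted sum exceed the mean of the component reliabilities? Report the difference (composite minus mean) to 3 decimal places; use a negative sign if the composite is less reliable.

0.129

Var(sum) = 2 + 1.12 = 3.12; true-score variance = 1.28 + 1.12 = 2.4; composite reliability = 0.7692.
Mean component reliability = 0.6400.
Difference = 0.7692 − 0.6400 = 0.129.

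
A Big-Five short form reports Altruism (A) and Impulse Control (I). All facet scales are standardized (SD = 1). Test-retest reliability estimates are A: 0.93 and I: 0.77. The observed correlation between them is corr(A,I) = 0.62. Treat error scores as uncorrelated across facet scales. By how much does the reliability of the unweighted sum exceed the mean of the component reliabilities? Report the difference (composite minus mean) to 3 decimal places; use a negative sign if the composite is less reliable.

0.057

Var(sum) = 2 + 1.24 = 3.24; true-score variance = 1.7 + 1.24 = 2.94; composite reliability = 0.9074.
Mean component reliability = 0.8500.
Difference = 0.9074 − 0.8500 = 0.057.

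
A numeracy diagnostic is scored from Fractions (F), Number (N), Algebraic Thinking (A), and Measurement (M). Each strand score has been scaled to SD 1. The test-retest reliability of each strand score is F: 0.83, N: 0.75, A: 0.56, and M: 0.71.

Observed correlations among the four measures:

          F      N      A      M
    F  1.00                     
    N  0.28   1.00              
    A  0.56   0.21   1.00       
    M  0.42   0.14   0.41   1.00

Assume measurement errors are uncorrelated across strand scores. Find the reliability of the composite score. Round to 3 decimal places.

0.857

Var(F+N+A+M) = 4 + 2·[0.28 + 0.56 + 0.42 + 0.21 + 0.14 + 0.41] = 4 + 4.04 = 8.04.
With uncorrelated errors the cross-covariances are all true-score covariance, so they carry over unchanged; only the diagonal terms shrink to ρᵢσᵢ².
True-score variance = [0.83 + 0.75 + 0.56 + 0.71] + 4.04 = 2.85 + 4.04 = 6.89.
Reliability = 6.89 / 8.04 = 0.857.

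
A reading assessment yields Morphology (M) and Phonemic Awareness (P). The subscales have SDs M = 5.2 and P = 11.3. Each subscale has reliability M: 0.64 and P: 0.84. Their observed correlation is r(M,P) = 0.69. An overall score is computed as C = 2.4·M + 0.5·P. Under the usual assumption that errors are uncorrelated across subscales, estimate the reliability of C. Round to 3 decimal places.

0.785

Var(C) = 2.4²·5.2² + 0.5²·11.3² + 2·[1.2·5.2·11.3·0.69] = 187.673 + 97.3066 = 284.979.
Under uncorrelated errors the observed covariances equal the true-score covariances, so only the own-variance terms attenuate.
True-score variance = [2.4²·5.2²·0.64 + 0.5²·11.3²·0.84] + 97.3066 = 126.495 + 97.3066 = 223.802.
Reliability = 223.802 / 284.979 = 0.785.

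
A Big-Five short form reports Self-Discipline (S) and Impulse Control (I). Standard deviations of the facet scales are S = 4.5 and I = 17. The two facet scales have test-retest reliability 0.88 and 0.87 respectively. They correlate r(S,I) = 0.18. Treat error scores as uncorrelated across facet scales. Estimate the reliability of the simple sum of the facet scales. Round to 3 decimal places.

0.881

Var(S+I) = 4.5² + 17² + 2·[4.5·17·0.18] = 309.25 + 27.54 = 336.79.
Under uncorrelated errors the observed covariances equal the true-score covariances, so only the own-variance terms attenuate.
True-score variance = [4.5²·0.88 + 17²·0.87] + 27.54 = 269.25 + 27.54 = 296.79.
Reliability = 296.79 / 336.79 = 0.881.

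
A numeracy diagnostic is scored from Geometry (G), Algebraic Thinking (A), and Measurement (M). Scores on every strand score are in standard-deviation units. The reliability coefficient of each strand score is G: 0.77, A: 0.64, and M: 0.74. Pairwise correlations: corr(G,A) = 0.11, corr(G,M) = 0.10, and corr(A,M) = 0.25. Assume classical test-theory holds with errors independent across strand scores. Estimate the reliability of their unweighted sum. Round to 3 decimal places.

Var(G+A+M) = 3 + 2·[0.11 + 0.10 + 0.25] = 3 + 0.92 = 3.92.
With uncorrelated errors the cross-covariances are all true-score covariance, so they carry over unchanged; only the diagonal terms shrink to ρᵢσᵢ².
True-score variance = [0.77 + 0.64 + 0.74] + 0.92 = 2.15 + 0.92 = 3.07.
Reliability = 3.07 / 3.92 = 0.783.

0.783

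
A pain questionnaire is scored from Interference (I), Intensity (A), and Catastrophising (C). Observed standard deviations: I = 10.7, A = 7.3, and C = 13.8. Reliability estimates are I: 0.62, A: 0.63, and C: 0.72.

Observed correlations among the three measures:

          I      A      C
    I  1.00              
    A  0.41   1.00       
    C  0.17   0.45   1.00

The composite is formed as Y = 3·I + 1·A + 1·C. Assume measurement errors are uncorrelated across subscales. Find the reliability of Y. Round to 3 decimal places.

0.728

Var(Y) = 3²·10.7² + 7.3² + 13.8² + 2·[3·10.7·7.3·0.41 + 3·10.7·13.8·0.17 + 7.3·13.8·0.45] = 1274.14 + 433.43 = 1707.57.
Because errors are independent across components, Cov(Tᵢ,Tⱼ) = Cov(Xᵢ,Xⱼ); the off-diagonal part of the true-score variance is the same as above.
True-score variance = [3²·10.7²·0.62 + 7.3²·0.63 + 13.8²·0.72] + 433.43 = 809.544 + 433.43 = 1242.97.
Reliability = 1242.97 / 1707.57 = 0.728.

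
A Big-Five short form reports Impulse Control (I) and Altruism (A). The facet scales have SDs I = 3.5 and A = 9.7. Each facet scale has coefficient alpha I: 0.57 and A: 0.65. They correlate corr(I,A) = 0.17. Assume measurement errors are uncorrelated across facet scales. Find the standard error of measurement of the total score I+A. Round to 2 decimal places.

6.18

Var(total) = 106.34 + 11.543 = 117.883.
True-score variance = 68.141 + 11.543 = 79.684, so reliability = 0.6760.
Error variance = 117.883 − 79.684 = 38.199; SEM = √38.199 = 6.18.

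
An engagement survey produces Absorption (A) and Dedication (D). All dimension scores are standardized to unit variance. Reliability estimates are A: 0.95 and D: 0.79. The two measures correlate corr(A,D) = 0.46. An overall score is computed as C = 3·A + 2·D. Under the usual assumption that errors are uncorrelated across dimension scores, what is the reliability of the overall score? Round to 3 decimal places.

0.930

Var(C) = 3² + 2² + 2·[6·0.46] = 13 + 5.52 = 18.52.
Because errors are independent across components, Cov(Tᵢ,Tⱼ) = Cov(Xᵢ,Xⱼ); the off-diagonal part of the true-score variance is the same as above.
True-score variance = [3²·0.95 + 2²·0.79] + 5.52 = 11.71 + 5.52 = 17.23.
Reliability = 17.23 / 18.52 = 0.930.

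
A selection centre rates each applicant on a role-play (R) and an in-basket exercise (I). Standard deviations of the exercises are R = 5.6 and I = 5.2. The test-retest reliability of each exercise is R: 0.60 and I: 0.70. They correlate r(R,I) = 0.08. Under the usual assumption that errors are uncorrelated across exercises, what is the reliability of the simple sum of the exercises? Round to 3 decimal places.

0.672

Var(R+I) = 5.6² + 5.2² + 2·[5.6·5.2·0.08] = 58.4 + 4.6592 = 63.0592.
Under uncorrelated errors the observed covariances equal the true-score covariances, so only the own-variance terms attenuate.
True-score variance = [5.6²·0.60 + 5.2²·0.70] + 4.6592 = 37.744 + 4.6592 = 42.4032.
Reliability = 42.4032 / 63.0592 = 0.672.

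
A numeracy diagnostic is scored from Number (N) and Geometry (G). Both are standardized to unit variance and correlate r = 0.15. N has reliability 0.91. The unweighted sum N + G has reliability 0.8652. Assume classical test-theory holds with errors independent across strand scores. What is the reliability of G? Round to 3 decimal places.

0.780

Var(N+G) = 2 + 2·0.15 = 2.300.
True-score variance = ρ_N + ρ_G + 2·0.15, so 0.8652 = (0.91 + ρ_G + 0.30) / 2.300.
ρ_G = 0.8652·2.300 − 0.91 − 0.30 = 0.780.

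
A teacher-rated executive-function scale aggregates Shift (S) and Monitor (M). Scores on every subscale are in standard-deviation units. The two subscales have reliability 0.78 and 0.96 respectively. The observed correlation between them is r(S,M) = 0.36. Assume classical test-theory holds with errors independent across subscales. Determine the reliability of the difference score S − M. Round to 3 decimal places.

Var(S−M) = 1 + 1 − 2·0.36 = 2 − 0.72 = 1.28.
With uncorrelated errors the cross-covariances are all true-score covariance, so they carry over unchanged; only the diagonal terms shrink to ρᵢσᵢ².
True-score variance = [0.78 + 0.96] − 0.72 = 1.74 − 0.72 = 1.02.
Reliability = 1.02 / 1.28 = 0.797.

0.797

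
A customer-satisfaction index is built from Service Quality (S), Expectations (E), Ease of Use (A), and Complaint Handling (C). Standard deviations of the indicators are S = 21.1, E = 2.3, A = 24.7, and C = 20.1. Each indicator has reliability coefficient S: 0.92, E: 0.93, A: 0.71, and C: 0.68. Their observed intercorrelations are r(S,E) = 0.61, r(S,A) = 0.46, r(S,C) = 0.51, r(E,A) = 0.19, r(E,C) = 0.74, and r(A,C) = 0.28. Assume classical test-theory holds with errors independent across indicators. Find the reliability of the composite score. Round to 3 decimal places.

0.878

Var(S+E+A+C) = 21.1² + 2.3² + 24.7² + 20.1² + 2·[21.1·2.3·0.61 + 21.1·24.7·0.46 + 21.1·20.1·0.51 + 2.3·24.7·0.19 + 2.3·20.1·0.74 + 24.7·20.1·0.28] = 1464.6 + 1339.31 = 2803.91.
Because errors are independent across components, Cov(Tᵢ,Tⱼ) = Cov(Xᵢ,Xⱼ); the off-diagonal part of the true-score variance is the same as above.
True-score variance = [21.1²·0.92 + 2.3²·0.93 + 24.7²·0.71 + 20.1²·0.68] + 1339.31 = 1122.4 + 1339.31 = 2461.71.
Reliability = 2461.71 / 2803.91 = 0.878.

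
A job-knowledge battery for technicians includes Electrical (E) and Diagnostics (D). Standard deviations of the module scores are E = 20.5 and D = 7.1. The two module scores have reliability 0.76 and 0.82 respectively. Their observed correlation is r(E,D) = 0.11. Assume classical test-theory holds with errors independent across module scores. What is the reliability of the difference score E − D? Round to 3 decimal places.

0.749

Var(E−D) = 20.5² + 7.1² − 2·20.5·7.1·0.11 = 470.66 − 32.021 = 438.639.
Because errors are independent across components, Cov(Tᵢ,Tⱼ) = Cov(Xᵢ,Xⱼ); the off-diagonal part of the true-score variance is the same as above.
True-score variance = [20.5²·0.76 + 7.1²·0.82] − 32.021 = 360.726 − 32.021 = 328.705.
Reliability = 328.705 / 438.639 = 0.749.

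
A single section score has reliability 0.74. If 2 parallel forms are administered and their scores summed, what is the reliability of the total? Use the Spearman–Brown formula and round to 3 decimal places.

ρ_k = kρ / (1 + (k−1)ρ) = 2·0.74 / (1 + 1·0.74) = 1.480 / 1.740 = 0.851.

0.851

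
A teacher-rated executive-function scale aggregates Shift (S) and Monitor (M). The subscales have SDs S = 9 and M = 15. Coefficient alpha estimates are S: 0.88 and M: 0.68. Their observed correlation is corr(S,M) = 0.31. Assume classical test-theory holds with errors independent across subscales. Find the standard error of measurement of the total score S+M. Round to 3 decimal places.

9.040

Var(total) = 306 + 83.7 = 389.7.
True-score variance = 224.28 + 83.7 = 307.98, so reliability = 0.7903.
Error variance = 389.7 − 307.98 = 81.72; SEM = √81.72 = 9.040.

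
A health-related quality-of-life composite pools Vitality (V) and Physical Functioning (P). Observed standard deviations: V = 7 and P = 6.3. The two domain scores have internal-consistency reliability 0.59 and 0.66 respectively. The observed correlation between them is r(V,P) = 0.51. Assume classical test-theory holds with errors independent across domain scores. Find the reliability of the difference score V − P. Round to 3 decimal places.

0.232

Var(V−P) = 7² + 6.3² − 2·7·6.3·0.51 = 88.69 − 44.982 = 43.708.
With uncorrelated errors the cross-covariances are all true-score covariance, so they carry over unchanged; only the diagonal terms shrink to ρᵢσᵢ².
True-score variance = [7²·0.59 + 6.3²·0.66] − 44.982 = 55.1054 − 44.982 = 10.1234.
Reliability = 10.1234 / 43.708 = 0.232.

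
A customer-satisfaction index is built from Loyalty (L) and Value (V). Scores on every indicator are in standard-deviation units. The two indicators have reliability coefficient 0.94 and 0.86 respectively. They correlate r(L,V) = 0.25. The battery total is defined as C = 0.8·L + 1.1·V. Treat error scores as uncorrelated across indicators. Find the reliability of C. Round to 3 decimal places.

Var(C) = 0.8² + 1.1² + 2·[0.88·0.25] = 1.85 + 0.44 = 2.29.
Under uncorrelated errors the observed covariances equal the true-score covariances, so only the own-variance terms attenuate.
True-score variance = [0.8²·0.94 + 1.1²·0.86] + 0.44 = 1.6422 + 0.44 = 2.0822.
Reliability = 2.0822 / 2.29 = 0.909.

0.909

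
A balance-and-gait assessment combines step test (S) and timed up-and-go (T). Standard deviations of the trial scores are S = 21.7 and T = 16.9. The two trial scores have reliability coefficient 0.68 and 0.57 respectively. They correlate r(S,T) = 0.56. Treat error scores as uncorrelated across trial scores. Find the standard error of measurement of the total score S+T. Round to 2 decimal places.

Var(total) = 756.5 + 410.738 = 1167.24.
True-score variance = 483.003 + 410.738 = 893.74, so reliability = 0.7657.
Error variance = 1167.24 − 893.74 = 273.497; SEM = √273.497 = 16.54.

16.54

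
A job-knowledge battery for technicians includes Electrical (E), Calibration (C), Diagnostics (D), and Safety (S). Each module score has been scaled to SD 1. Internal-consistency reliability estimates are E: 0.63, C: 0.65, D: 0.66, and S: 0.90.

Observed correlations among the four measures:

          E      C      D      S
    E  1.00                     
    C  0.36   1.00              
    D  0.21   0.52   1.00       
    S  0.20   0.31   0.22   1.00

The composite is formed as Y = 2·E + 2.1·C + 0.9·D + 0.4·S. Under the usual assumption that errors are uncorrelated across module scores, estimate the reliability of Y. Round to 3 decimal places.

Var(Y) = 2² + 2.1² + 0.9² + 0.4² + 2·[4.2·0.36 + 1.8·0.21 + 0.8·0.20 + 1.89·0.52 + 0.84·0.31 + 0.36·0.22] = 9.38 + 6.7448 = 16.1248.
With uncorrelated errors the cross-covariances are all true-score covariance, so they carry over unchanged; only the diagonal terms shrink to ρᵢσᵢ².
True-score variance = [2²·0.63 + 2.1²·0.65 + 0.9²·0.66 + 0.4²·0.90] + 6.7448 = 6.0651 + 6.7448 = 12.8099.
Reliability = 12.8099 / 16.1248 = 0.794.

0.794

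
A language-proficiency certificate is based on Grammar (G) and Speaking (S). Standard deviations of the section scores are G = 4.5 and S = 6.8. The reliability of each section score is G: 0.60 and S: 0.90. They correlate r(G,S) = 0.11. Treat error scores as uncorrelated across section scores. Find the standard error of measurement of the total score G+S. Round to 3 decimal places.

3.567

Var(total) = 66.49 + 6.732 = 73.222.
True-score variance = 53.766 + 6.732 = 60.498, so reliability = 0.8262.
Error variance = 73.222 − 60.498 = 12.724; SEM = √12.724 = 3.567.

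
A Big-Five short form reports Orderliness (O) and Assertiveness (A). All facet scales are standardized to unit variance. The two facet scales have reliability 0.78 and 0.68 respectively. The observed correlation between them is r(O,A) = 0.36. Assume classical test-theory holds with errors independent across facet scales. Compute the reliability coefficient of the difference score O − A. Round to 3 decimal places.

0.578

Var(O−A) = 1 + 1 − 2·0.36 = 2 − 0.72 = 1.28.
Because errors are independent across components, Cov(Tᵢ,Tⱼ) = Cov(Xᵢ,Xⱼ); the off-diagonal part of the true-score variance is the same as above.
True-score variance = [0.78 + 0.68] − 0.72 = 1.46 − 0.72 = 0.74.
Reliability = 0.74 / 1.28 = 0.578.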